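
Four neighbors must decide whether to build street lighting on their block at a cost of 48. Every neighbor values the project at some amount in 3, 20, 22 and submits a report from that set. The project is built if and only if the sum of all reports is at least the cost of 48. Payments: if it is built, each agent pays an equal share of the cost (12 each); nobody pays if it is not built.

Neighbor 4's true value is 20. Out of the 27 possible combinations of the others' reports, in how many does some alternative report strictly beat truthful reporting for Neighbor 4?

Others report (3, 3, 20): truth gives 0; report 22 gives 8 > 0. Violating.
Others report (3, 20, 3): truth gives 0; report 22 gives 8 > 0. Violating.
Others report (20, 3, 3): truth gives 0; report 22 gives 8 > 0. Violating.
Others report (3, 3, 3): truth gives 0; no alternative beats it.
Others report (3, 3, 22): truth gives 8; no alternative beats it.
(Checking all 27 profiles: 3 have a profitable deviation, 24 do not.)

3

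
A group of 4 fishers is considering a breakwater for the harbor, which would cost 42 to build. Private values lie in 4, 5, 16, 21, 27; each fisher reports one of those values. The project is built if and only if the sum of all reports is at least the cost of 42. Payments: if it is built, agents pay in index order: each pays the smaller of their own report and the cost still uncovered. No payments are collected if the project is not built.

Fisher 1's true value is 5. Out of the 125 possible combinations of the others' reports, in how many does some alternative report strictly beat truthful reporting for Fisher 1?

75

Others report (4, 16, 21): truth gives 0; report 4 gives 1 > 0. Violating.
Others report (4, 16, 27): truth gives 0; report 4 gives 1 > 0. Violating.
Others report (4, 21, 16): truth gives 0; report 4 gives 1 > 0. Violating.
Others report (4, 21, 21): truth gives 0; report 4 gives 1 > 0. Violating.
Others report (4, 4, 4): truth gives 0; no alternative beats it.
Others report (4, 4, 5): truth gives 0; no alternative beats it.
(Checking all 125 profiles: 75 have a profitable deviation, 50 do not.)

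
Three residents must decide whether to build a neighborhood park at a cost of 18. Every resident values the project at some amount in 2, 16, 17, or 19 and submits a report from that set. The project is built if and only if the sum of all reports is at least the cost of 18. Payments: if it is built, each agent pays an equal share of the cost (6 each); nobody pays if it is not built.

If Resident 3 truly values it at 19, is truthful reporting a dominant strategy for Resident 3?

Check each profile of the others' reports and compare truth against every alternative report.
Others report (2, 2): truth gives 13, best alternative gives 13.
Others report (2, 16): truth gives 13, best alternative gives 13.
Others report (2, 17): truth gives 13, best alternative gives 13.
Others report (2, 19): truth gives 13, best alternative gives 13.
Others report (16, 2): truth gives 13, best alternative gives 13.
Others report (16, 16): truth gives 13, best alternative gives 13.
(Remaining 10 profiles checked similarly; truth is weakly best in each.)
In every case the truthful report is at least as good as any alternative, so it is a dominant strategy.

Yes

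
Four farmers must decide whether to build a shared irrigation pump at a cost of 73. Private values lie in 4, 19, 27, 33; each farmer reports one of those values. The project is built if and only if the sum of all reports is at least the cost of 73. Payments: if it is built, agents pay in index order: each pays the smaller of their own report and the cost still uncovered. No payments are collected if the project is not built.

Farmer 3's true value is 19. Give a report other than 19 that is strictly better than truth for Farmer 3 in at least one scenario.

Suppose Farmer 1 reports 4, Farmer 2 reports 33 and Farmer 4 reports 33.
Report 19: project built, pays 19, utility 19 - 19 = 0.
Report 4: project built, pays 4, utility 19 - 4 = 15.
So reporting 4 beats truth here (15 > 0).

4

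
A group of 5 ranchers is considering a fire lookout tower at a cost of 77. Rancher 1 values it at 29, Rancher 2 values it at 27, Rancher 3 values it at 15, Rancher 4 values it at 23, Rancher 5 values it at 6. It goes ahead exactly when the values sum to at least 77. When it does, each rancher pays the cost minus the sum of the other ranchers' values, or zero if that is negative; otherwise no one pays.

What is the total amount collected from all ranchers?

Total value 100 ≥ cost 77, so it is built.
Rancher 1: others sum to 71; max(0, 77 - 71) = 6.
Rancher 2: others sum to 73; max(0, 77 - 73) = 4.
Rancher 3: others sum to 85; max(0, 77 - 85) = 0.
Rancher 4: others sum to 77; max(0, 77 - 77) = 0.
Rancher 5: others sum to 94; max(0, 77 - 94) = 0.
Total collected = 6 + 4 + 0 + 0 + 0 = 10.

10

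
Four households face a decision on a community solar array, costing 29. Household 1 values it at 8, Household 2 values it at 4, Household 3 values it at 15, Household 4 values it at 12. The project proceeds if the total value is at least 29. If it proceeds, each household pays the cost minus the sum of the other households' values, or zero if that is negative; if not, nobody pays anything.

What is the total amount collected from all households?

7

Total value 39 ≥ cost 29, so it is built.
Household 1: others sum to 31; max(0, 29 - 31) = 0.
Household 2: others sum to 35; max(0, 29 - 35) = 0.
Household 3: others sum to 24; max(0, 29 - 24) = 5.
Household 4: others sum to 27; max(0, 29 - 27) = 2.
Total collected = 0 + 0 + 5 + 2 = 7.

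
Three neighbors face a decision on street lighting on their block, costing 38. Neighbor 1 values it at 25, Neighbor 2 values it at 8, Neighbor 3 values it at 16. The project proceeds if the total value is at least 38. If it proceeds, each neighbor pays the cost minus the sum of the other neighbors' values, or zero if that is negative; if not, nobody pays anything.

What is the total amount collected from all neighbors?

Total value 49 ≥ cost 38, so it is built.
Neighbor 1: others sum to 24; max(0, 38 - 24) = 14.
Neighbor 2: others sum to 41; max(0, 38 - 41) = 0.
Neighbor 3: others sum to 33; max(0, 38 - 33) = 5.
Total collected = 14 + 0 + 5 = 19.

19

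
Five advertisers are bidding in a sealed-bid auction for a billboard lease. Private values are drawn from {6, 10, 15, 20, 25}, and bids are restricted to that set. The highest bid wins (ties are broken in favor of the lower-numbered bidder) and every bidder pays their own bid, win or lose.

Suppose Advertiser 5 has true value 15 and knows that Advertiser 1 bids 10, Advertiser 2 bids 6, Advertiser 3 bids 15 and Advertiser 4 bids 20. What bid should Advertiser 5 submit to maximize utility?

6

Bid 6: loses but pays 6, utility -6.
Bid 10: loses but pays 10, utility -10.
Bid 15: loses but pays 15, utility -15.
Bid 20: loses but pays 20, utility -20.
Bid 25: wins, pays 25, utility 15 - 25 = -10.
The best choice is 6 with utility -6.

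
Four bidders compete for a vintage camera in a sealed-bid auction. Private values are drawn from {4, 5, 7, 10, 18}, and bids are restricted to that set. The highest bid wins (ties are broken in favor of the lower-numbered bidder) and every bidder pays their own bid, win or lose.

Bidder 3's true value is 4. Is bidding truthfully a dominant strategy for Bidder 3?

Consider the case where Bidder 1 bids 4, Bidder 2 bids 4 and Bidder 4 bids 4.
Truthful bid 4: loses but pays 4, utility -4.
Bid 5 instead: wins, pays 5, utility 4 - 5 = -1.
Since -1 > -4, bidding 5 is strictly better here, so truthful bidding is not dominant.

No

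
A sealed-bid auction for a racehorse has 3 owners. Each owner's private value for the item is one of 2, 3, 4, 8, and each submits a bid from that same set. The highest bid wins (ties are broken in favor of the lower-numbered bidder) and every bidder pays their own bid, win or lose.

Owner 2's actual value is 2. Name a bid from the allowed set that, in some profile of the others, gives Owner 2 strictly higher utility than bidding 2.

Suppose Owner 1 bids 2 and Owner 3 bids 2.
Bid 2: loses but pays 2, utility -2.
Bid 3: wins, pays 3, utility 2 - 3 = -1.
So bidding 3 beats truth here (-1 > -2).

3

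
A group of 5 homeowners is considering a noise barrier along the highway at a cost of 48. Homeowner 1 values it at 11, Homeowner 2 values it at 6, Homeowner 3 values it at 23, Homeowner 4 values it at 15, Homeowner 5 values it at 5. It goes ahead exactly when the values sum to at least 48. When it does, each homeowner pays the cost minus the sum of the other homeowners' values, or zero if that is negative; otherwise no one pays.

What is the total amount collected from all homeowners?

Total value 60 ≥ cost 48, so it is built.
Homeowner 1: others sum to 49; max(0, 48 - 49) = 0.
Homeowner 2: others sum to 54; max(0, 48 - 54) = 0.
Homeowner 3: others sum to 37; max(0, 48 - 37) = 11.
Homeowner 4: others sum to 45; max(0, 48 - 45) = 3.
Homeowner 5: others sum to 55; max(0, 48 - 55) = 0.
Total collected = 0 + 0 + 11 + 3 + 0 = 14.

14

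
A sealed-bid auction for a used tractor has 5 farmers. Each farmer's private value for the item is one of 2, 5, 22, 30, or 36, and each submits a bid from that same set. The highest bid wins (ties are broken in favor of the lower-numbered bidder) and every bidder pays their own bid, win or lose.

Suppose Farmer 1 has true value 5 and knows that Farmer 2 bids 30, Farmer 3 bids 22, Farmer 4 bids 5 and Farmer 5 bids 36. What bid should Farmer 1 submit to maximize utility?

2

Bid 2: loses but pays 2, utility -2.
Bid 5: loses but pays 5, utility -5.
Bid 22: loses but pays 22, utility -22.
Bid 30: loses but pays 30, utility -30.
Bid 36: wins, pays 36, utility 5 - 36 = -31.
The best choice is 2 with utility -2.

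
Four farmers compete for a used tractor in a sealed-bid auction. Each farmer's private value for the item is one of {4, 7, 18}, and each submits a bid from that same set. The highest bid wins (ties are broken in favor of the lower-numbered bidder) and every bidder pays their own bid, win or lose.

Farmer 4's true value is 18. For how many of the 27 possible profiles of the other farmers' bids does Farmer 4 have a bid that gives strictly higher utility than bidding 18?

Others bid (4, 4, 4): truth gives 0; bid 7 gives 11 > 0. Violating.
Others bid (4, 4, 18): truth gives -18; bid 4 gives -4 > -18. Violating.
Others bid (4, 7, 18): truth gives -18; bid 4 gives -4 > -18. Violating.
Others bid (4, 18, 4): truth gives -18; bid 4 gives -4 > -18. Violating.
Others bid (4, 4, 7): truth gives 0; no alternative beats it.
Others bid (4, 7, 4): truth gives 0; no alternative beats it.
(Checking all 27 profiles: 20 have a profitable deviation, 7 do not.)

20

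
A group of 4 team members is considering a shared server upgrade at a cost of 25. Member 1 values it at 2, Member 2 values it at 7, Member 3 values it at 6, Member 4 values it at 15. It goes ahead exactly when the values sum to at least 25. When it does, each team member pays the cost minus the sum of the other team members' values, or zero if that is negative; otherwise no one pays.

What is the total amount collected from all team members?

13

Total value 30 ≥ cost 25, so it is built.
Member 1: others sum to 28; max(0, 25 - 28) = 0.
Member 2: others sum to 23; max(0, 25 - 23) = 2.
Member 3: others sum to 24; max(0, 25 - 24) = 1.
Member 4: others sum to 15; max(0, 25 - 15) = 10.
Total collected = 0 + 2 + 1 + 10 = 13.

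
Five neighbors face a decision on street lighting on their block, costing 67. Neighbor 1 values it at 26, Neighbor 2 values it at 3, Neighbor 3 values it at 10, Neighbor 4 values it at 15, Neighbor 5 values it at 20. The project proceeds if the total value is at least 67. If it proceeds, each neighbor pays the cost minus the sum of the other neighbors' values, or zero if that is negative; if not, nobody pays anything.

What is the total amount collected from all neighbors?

43

Total value 74 ≥ cost 67, so it is built.
Neighbor 1: others sum to 48; max(0, 67 - 48) = 19.
Neighbor 2: others sum to 71; max(0, 67 - 71) = 0.
Neighbor 3: others sum to 64; max(0, 67 - 64) = 3.
Neighbor 4: others sum to 59; max(0, 67 - 59) = 8.
Neighbor 5: others sum to 54; max(0, 67 - 54) = 13.
Total collected = 19 + 0 + 3 + 8 + 13 = 43.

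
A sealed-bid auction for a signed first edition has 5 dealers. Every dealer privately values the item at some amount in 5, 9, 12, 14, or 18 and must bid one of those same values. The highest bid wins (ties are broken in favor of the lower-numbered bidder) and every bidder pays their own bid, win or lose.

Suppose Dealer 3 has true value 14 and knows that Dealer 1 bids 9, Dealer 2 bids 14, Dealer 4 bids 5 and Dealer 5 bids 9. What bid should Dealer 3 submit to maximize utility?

Bid 5: loses but pays 5, utility -5.
Bid 9: loses but pays 9, utility -9.
Bid 12: loses but pays 12, utility -12.
Bid 14: loses but pays 14, utility -14.
Bid 18: wins, pays 18, utility 14 - 18 = -4.
The best choice is 18 with utility -4.

18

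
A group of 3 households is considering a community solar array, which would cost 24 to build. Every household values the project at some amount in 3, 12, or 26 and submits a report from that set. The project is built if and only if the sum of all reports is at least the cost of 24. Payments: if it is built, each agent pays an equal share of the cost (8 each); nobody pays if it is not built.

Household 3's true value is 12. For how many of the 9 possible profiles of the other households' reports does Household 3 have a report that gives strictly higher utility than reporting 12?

Others report (3, 3): truth gives 0; report 26 gives 4 > 0. Violating.
Others report (3, 12): truth gives 4; no alternative beats it.
Others report (3, 26): truth gives 4; no alternative beats it.
(Checking all 9 profiles: 1 has a profitable deviation, 8 do not.)

1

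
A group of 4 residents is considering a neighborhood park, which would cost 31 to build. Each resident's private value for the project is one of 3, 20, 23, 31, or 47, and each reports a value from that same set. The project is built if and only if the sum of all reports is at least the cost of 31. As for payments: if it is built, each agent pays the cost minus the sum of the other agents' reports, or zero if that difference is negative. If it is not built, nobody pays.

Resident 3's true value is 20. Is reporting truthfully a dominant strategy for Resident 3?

Check each profile of the others' reports and compare truth against every alternative report.
Others report (3, 3, 31): truth gives 20, best alternative gives 20.
Others report (3, 3, 47): truth gives 20, best alternative gives 20.
Others report (3, 20, 20): truth gives 20, best alternative gives 20.
Others report (3, 20, 23): truth gives 20, best alternative gives 20.
Others report (3, 20, 31): truth gives 20, best alternative gives 20.
Others report (3, 20, 47): truth gives 20, best alternative gives 20.
(Remaining 119 profiles checked similarly; truth is weakly best in each.)
In every case the truthful report is at least as good as any alternative, so it is a dominant strategy.

Yes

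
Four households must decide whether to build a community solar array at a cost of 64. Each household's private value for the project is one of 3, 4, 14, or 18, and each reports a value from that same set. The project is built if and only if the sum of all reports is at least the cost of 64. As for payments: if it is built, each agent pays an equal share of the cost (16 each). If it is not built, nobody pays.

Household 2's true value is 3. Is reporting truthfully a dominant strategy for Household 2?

Yes

Check each profile of the others' reports and compare truth against every alternative report.
Others report (3, 3, 3): truth gives 0, best alternative gives 0.
Others report (3, 3, 4): truth gives 0, best alternative gives 0.
Others report (3, 3, 14): truth gives 0, best alternative gives 0.
Others report (3, 3, 18): truth gives 0, best alternative gives 0.
Others report (3, 4, 3): truth gives 0, best alternative gives 0.
Others report (3, 4, 4): truth gives 0, best alternative gives 0.
(Remaining 58 profiles checked similarly; truth is weakly best in each.)
In every case the truthful report is at least as good as any alternative, so it is a dominant strategy.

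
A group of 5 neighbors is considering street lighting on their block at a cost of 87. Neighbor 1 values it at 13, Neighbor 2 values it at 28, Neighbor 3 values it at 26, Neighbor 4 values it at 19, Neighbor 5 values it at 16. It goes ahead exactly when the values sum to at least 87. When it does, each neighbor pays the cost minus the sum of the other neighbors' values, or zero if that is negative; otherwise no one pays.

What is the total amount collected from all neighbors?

29

Total value 102 ≥ cost 87, so it is built.
Neighbor 1: others sum to 89; max(0, 87 - 89) = 0.
Neighbor 2: others sum to 74; max(0, 87 - 74) = 13.
Neighbor 3: others sum to 76; max(0, 87 - 76) = 11.
Neighbor 4: others sum to 83; max(0, 87 - 83) = 4.
Neighbor 5: others sum to 86; max(0, 87 - 86) = 1.
Total collected = 0 + 13 + 11 + 4 + 1 = 29.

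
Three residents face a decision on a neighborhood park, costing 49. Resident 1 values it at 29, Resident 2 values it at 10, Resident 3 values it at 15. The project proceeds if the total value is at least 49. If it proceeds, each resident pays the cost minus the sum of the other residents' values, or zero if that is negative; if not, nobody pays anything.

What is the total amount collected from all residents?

39

Total value 54 ≥ cost 49, so it is built.
Resident 1: others sum to 25; max(0, 49 - 25) = 24.
Resident 2: others sum to 44; max(0, 49 - 44) = 5.
Resident 3: others sum to 39; max(0, 49 - 39) = 10.
Total collected = 24 + 5 + 10 = 39.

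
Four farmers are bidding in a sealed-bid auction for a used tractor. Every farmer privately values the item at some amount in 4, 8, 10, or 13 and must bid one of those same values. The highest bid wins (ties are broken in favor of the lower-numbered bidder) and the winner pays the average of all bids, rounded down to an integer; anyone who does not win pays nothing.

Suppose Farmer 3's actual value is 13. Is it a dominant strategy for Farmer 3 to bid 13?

Consider the case where Farmer 1 bids 4, Farmer 2 bids 4 and Farmer 4 bids 4.
Truthful bid 13: wins, pays 6, utility 13 - 6 = 7.
Bid 8 instead: wins, pays 5, utility 13 - 5 = 8.
Since 8 > 7, bidding 8 is strictly better here, so truthful bidding is not dominant.

No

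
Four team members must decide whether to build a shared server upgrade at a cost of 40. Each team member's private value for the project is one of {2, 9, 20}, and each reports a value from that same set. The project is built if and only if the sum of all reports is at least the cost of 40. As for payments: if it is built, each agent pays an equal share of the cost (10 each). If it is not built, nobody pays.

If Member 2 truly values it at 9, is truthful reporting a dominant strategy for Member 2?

Consider the case where Member 1 reports 2, Member 3 reports 9 and Member 4 reports 20.
Truthful report 9: project built, pays 10, utility 9 - 10 = -1.
Report 2 instead: project not built, utility 0.
Since 0 > -1, reporting 2 is strictly better here, so truthful reporting is not dominant.

No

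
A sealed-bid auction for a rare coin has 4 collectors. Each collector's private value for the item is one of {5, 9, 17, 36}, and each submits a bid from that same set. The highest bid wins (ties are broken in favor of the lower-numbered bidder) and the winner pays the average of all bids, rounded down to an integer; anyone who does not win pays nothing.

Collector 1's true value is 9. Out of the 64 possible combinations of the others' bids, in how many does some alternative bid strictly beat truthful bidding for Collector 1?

1

Others bid (5, 5, 5): truth gives 3; bid 5 gives 4 > 3. Violating.
Others bid (5, 5, 9): truth gives 2; no alternative beats it.
Others bid (5, 5, 17): truth gives 0; no alternative beats it.
(Checking all 64 profiles: 1 has a profitable deviation, 63 do not.)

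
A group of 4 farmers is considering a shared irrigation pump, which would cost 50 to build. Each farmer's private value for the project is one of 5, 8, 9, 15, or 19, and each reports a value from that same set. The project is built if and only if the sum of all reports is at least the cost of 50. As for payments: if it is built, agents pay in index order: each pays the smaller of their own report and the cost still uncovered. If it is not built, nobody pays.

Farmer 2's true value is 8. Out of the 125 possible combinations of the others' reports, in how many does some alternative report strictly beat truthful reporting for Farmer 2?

14

Others report (8, 19, 19): truth gives 0; report 5 gives 3 > 0. Violating.
Others report (9, 19, 19): truth gives 0; report 5 gives 3 > 0. Violating.
Others report (15, 15, 15): truth gives 0; report 5 gives 3 > 0. Violating.
Others report (15, 15, 19): truth gives 0; report 5 gives 3 > 0. Violating.
Others report (5, 5, 5): truth gives 0; no alternative beats it.
Others report (5, 5, 8): truth gives 0; no alternative beats it.
(Checking all 125 profiles: 14 have a profitable deviation, 111 do not.)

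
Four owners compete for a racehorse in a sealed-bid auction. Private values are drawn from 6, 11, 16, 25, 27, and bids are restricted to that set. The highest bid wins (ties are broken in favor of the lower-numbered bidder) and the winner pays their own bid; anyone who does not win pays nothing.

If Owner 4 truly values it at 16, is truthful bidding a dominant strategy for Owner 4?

No

Consider the case where Owner 1 bids 6, Owner 2 bids 6 and Owner 3 bids 6.
Truthful bid 16: wins, pays 16, utility 16 - 16 = 0.
Bid 11 instead: wins, pays 11, utility 16 - 11 = 5.
Since 5 > 0, bidding 11 is strictly better here, so truthful bidding is not dominant.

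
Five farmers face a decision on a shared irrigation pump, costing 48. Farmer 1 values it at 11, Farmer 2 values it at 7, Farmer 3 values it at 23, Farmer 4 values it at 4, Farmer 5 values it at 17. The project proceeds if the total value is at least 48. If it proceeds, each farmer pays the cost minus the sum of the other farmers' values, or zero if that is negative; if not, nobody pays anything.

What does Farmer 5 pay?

Total value 62 ≥ cost 48, so the project is built.
The other farmers' values sum to 45.
Cost minus that sum is 48 - 45 = 3.

3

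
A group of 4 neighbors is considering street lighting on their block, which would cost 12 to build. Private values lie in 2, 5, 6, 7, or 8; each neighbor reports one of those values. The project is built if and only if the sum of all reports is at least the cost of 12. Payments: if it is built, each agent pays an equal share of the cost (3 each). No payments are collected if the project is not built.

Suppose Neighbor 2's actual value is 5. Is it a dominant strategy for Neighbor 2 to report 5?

No

Consider the case where Neighbor 1 reports 2, Neighbor 3 reports 2 and Neighbor 4 reports 2.
Truthful report 5: project not built, utility 0.
Report 6 instead: project built, pays 3, utility 5 - 3 = 2.
Since 2 > 0, reporting 6 is strictly better here, so truthful reporting is not dominant.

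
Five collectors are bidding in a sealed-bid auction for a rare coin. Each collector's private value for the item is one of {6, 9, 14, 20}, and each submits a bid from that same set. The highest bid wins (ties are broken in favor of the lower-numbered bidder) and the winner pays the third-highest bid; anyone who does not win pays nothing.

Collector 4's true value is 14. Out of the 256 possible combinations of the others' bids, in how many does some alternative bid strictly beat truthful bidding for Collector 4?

Others bid (6, 6, 6, 20): truth gives 0; bid 20 gives 8 > 0. Violating.
Others bid (6, 6, 9, 20): truth gives 0; bid 20 gives 5 > 0. Violating.
Others bid (6, 6, 14, 6): truth gives 0; bid 20 gives 8 > 0. Violating.
Others bid (6, 6, 14, 9): truth gives 0; bid 20 gives 5 > 0. Violating.
Others bid (6, 6, 6, 6): truth gives 8; no alternative beats it.
Others bid (6, 6, 6, 9): truth gives 8; no alternative beats it.
(Checking all 256 profiles: 32 have a profitable deviation, 224 do not.)

32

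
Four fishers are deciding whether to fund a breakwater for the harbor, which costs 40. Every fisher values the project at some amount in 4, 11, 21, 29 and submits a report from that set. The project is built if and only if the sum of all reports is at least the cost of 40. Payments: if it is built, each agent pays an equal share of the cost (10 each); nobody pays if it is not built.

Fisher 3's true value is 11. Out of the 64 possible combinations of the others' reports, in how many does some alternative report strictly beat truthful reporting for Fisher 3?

7

Others report (4, 4, 4): truth gives 0; report 29 gives 1 > 0. Violating.
Others report (4, 4, 11): truth gives 0; report 21 gives 1 > 0. Violating.
Others report (4, 11, 4): truth gives 0; report 21 gives 1 > 0. Violating.
Others report (4, 11, 11): truth gives 0; report 21 gives 1 > 0. Violating.
Others report (4, 4, 21): truth gives 1; no alternative beats it.
Others report (4, 4, 29): truth gives 1; no alternative beats it.
(Checking all 64 profiles: 7 have a profitable deviation, 57 do not.)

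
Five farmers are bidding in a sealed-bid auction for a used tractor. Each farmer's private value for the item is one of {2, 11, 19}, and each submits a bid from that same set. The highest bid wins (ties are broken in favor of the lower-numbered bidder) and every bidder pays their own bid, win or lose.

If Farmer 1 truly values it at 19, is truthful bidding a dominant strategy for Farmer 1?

No

Consider the case where Farmer 2 bids 2, Farmer 3 bids 2, Farmer 4 bids 2 and Farmer 5 bids 2.
Truthful bid 19: wins, pays 19, utility 19 - 19 = 0.
Bid 2 instead: wins, pays 2, utility 19 - 2 = 17.
Since 17 > 0, bidding 2 is strictly better here, so truthful bidding is not dominant.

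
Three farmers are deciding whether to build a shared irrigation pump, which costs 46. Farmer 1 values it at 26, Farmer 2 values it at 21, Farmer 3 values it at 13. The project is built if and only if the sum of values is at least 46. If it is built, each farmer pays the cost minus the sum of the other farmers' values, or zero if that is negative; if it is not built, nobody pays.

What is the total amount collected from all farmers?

19

Total value 60 ≥ cost 46, so it is built.
Farmer 1: others sum to 34; max(0, 46 - 34) = 12.
Farmer 2: others sum to 39; max(0, 46 - 39) = 7.
Farmer 3: others sum to 47; max(0, 46 - 47) = 0.
Total collected = 12 + 7 + 0 = 19.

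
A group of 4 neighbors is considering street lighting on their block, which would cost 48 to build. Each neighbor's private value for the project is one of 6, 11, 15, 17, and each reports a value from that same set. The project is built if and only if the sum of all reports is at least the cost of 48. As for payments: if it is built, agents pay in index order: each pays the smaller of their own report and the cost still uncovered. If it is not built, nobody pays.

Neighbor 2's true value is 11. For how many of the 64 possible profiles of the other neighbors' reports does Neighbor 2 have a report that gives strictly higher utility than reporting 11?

17

Others report (11, 15, 17): truth gives 0; report 6 gives 5 > 0. Violating.
Others report (11, 17, 15): truth gives 0; report 6 gives 5 > 0. Violating.
Others report (11, 17, 17): truth gives 0; report 6 gives 5 > 0. Violating.
Others report (15, 11, 17): truth gives 0; report 6 gives 5 > 0. Violating.
Others report (6, 6, 6): truth gives 0; no alternative beats it.
Others report (6, 6, 11): truth gives 0; no alternative beats it.
(Checking all 64 profiles: 17 have a profitable deviation, 47 do not.)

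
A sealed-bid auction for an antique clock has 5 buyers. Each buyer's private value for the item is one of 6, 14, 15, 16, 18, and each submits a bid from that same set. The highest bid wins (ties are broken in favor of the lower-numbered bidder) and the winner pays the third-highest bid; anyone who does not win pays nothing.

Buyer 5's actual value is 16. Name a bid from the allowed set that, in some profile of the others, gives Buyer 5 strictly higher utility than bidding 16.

18

Suppose Buyer 1 bids 6, Buyer 2 bids 6, Buyer 3 bids 6 and Buyer 4 bids 16.
Bid 16: loses, pays 0, utility 0.
Bid 18: wins, pays 6, utility 16 - 6 = 10.
So bidding 18 beats truth here (10 > 0).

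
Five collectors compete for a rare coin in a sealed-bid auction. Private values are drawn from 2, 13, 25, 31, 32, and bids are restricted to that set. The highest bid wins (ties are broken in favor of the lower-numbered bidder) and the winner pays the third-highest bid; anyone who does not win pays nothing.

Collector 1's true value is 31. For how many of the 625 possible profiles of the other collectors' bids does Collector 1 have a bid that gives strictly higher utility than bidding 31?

Others bid (2, 2, 2, 32): truth gives 0; bid 32 gives 29 > 0. Violating.
Others bid (2, 2, 13, 32): truth gives 0; bid 32 gives 18 > 0. Violating.
Others bid (2, 2, 25, 32): truth gives 0; bid 32 gives 6 > 0. Violating.
Others bid (2, 2, 32, 2): truth gives 0; bid 32 gives 29 > 0. Violating.
Others bid (2, 2, 2, 2): truth gives 29; no alternative beats it.
Others bid (2, 2, 2, 13): truth gives 29; no alternative beats it.
(Checking all 625 profiles: 108 have a profitable deviation, 517 do not.)

108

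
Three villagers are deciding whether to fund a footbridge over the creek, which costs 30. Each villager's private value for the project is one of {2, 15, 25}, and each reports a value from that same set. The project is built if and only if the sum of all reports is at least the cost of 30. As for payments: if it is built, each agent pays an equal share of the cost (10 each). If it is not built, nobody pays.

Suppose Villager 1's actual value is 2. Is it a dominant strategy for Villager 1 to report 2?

Check each profile of the others' reports and compare truth against every alternative report.
Others report (2, 15): truth gives 0, best alternative gives -8.
Others report (2, 25): truth gives 0, best alternative gives -8.
Others report (15, 2): truth gives 0, best alternative gives -8.
Others report (25, 2): truth gives 0, best alternative gives -8.
Others report (15, 15): truth gives -8, best alternative gives -8.
Others report (15, 25): truth gives -8, best alternative gives -8.
(Remaining 3 profiles checked similarly; truth is weakly best in each.)
In every case the truthful report is at least as good as any alternative, so it is a dominant strategy.

Yes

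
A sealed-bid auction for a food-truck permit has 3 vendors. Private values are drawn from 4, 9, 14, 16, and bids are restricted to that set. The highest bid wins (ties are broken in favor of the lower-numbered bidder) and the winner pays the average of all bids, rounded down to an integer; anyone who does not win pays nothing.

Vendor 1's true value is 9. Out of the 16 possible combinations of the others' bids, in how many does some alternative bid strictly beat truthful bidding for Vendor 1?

1

Others bid (4, 4): truth gives 4; bid 4 gives 5 > 4. Violating.
Others bid (4, 9): truth gives 2; no alternative beats it.
Others bid (4, 14): truth gives 0; no alternative beats it.
(Checking all 16 profiles: 1 has a profitable deviation, 15 do not.)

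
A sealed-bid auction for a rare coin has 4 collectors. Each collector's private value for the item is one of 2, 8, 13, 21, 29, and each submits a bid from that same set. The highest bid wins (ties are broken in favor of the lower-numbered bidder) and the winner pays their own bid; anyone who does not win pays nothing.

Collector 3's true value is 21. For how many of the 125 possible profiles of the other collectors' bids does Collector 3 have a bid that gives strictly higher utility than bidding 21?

12

Others bid (2, 2, 2): truth gives 0; bid 8 gives 13 > 0. Violating.
Others bid (2, 2, 8): truth gives 0; bid 8 gives 13 > 0. Violating.
Others bid (2, 2, 13): truth gives 0; bid 13 gives 8 > 0. Violating.
Others bid (2, 8, 2): truth gives 0; bid 13 gives 8 > 0. Violating.
Others bid (2, 2, 21): truth gives 0; no alternative beats it.
Others bid (2, 2, 29): truth gives 0; no alternative beats it.
(Checking all 125 profiles: 12 have a profitable deviation, 113 do not.)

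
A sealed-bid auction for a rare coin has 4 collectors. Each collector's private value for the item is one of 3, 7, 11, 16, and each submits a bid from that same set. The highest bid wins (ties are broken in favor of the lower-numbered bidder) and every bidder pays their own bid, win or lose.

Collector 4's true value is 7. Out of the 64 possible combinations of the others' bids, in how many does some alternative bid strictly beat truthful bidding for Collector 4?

63

Others bid (3, 3, 7): truth gives -7; bid 3 gives -3 > -7. Violating.
Others bid (3, 3, 11): truth gives -7; bid 3 gives -3 > -7. Violating.
Others bid (3, 3, 16): truth gives -7; bid 3 gives -3 > -7. Violating.
Others bid (3, 7, 3): truth gives -7; bid 3 gives -3 > -7. Violating.
Others bid (3, 3, 3): truth gives 0; no alternative beats it.
(Checking all 64 profiles: 63 have a profitable deviation, 1 does not.)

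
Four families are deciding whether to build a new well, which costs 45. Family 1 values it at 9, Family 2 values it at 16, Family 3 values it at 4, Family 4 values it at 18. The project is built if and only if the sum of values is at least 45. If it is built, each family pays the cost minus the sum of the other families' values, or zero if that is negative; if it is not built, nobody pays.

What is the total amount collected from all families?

Total value 47 ≥ cost 45, so it is built.
Family 1: others sum to 38; max(0, 45 - 38) = 7.
Family 2: others sum to 31; max(0, 45 - 31) = 14.
Family 3: others sum to 43; max(0, 45 - 43) = 2.
Family 4: others sum to 29; max(0, 45 - 29) = 16.
Total collected = 7 + 14 + 2 + 16 = 39.

39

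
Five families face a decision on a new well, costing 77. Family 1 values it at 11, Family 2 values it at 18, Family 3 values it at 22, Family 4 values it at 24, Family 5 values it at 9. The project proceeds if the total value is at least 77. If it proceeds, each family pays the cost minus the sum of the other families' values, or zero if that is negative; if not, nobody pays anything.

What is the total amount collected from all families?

49

Total value 84 ≥ cost 77, so it is built.
Family 1: others sum to 73; max(0, 77 - 73) = 4.
Family 2: others sum to 66; max(0, 77 - 66) = 11.
Family 3: others sum to 62; max(0, 77 - 62) = 15.
Family 4: others sum to 60; max(0, 77 - 60) = 17.
Family 5: others sum to 75; max(0, 77 - 75) = 2.
Total collected = 4 + 11 + 15 + 17 + 2 = 49.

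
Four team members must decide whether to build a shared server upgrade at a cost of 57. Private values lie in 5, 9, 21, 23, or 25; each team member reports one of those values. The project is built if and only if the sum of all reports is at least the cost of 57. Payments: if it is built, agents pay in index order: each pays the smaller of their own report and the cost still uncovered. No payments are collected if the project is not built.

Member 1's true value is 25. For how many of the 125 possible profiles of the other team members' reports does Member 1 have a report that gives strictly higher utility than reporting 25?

111

Others report (5, 5, 25): truth gives 0; report 23 gives 2 > 0. Violating.
Others report (5, 9, 21): truth gives 0; report 23 gives 2 > 0. Violating.
Others report (5, 9, 23): truth gives 0; report 21 gives 4 > 0. Violating.
Others report (5, 9, 25): truth gives 0; report 21 gives 4 > 0. Violating.
Others report (5, 5, 5): truth gives 0; no alternative beats it.
Others report (5, 5, 9): truth gives 0; no alternative beats it.
(Checking all 125 profiles: 111 have a profitable deviation, 14 do not.)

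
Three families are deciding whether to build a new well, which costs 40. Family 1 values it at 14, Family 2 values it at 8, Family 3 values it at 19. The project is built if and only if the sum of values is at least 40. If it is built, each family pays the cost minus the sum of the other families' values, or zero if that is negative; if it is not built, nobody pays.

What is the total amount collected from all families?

Total value 41 ≥ cost 40, so it is built.
Family 1: others sum to 27; max(0, 40 - 27) = 13.
Family 2: others sum to 33; max(0, 40 - 33) = 7.
Family 3: others sum to 22; max(0, 40 - 22) = 18.
Total collected = 13 + 7 + 18 = 38.

38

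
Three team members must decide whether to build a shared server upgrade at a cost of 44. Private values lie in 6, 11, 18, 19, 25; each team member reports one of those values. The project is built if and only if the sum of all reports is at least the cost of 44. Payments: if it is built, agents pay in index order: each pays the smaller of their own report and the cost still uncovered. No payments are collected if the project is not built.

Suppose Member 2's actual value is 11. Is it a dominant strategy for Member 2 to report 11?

No

Consider the case where Member 1 reports 18 and Member 3 reports 25.
Truthful report 11: project built, pays 11, utility 11 - 11 = 0.
Report 6 instead: project built, pays 6, utility 11 - 6 = 5.
Since 5 > 0, reporting 6 is strictly better here, so truthful reporting is not dominant.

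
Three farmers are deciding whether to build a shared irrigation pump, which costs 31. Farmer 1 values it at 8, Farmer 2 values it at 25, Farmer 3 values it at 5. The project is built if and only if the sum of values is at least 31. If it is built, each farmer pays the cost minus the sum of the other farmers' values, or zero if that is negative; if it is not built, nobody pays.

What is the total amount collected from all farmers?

19

Total value 38 ≥ cost 31, so it is built.
Farmer 1: others sum to 30; max(0, 31 - 30) = 1.
Farmer 2: others sum to 13; max(0, 31 - 13) = 18.
Farmer 3: others sum to 33; max(0, 31 - 33) = 0.
Total collected = 1 + 18 + 0 = 19.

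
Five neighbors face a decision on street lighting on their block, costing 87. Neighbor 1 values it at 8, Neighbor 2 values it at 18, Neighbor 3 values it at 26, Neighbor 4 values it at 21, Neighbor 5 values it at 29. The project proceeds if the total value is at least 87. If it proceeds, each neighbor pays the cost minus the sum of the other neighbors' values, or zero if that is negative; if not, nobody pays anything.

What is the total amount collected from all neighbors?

34

Total value 102 ≥ cost 87, so it is built.
Neighbor 1: others sum to 94; max(0, 87 - 94) = 0.
Neighbor 2: others sum to 84; max(0, 87 - 84) = 3.
Neighbor 3: others sum to 76; max(0, 87 - 76) = 11.
Neighbor 4: others sum to 81; max(0, 87 - 81) = 6.
Neighbor 5: others sum to 73; max(0, 87 - 73) = 14.
Total collected = 0 + 3 + 11 + 6 + 14 = 34.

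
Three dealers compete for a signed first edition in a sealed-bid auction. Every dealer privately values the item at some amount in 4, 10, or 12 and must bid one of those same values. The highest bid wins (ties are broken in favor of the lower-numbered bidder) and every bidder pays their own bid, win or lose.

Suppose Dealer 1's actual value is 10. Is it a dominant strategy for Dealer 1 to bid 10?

No

Consider the case where Dealer 2 bids 4 and Dealer 3 bids 4.
Truthful bid 10: wins, pays 10, utility 10 - 10 = 0.
Bid 4 instead: wins, pays 4, utility 10 - 4 = 6.
Since 6 > 0, bidding 4 is strictly better here, so truthful bidding is not dominant.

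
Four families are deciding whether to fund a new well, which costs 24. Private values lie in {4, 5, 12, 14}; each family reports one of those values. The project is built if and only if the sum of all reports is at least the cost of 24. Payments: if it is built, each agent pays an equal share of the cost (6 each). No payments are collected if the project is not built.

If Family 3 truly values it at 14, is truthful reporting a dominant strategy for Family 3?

Yes

Check each profile of the others' reports and compare truth against every alternative report.
Others report (4, 4, 4): truth gives 8, best alternative gives 8.
Others report (4, 4, 5): truth gives 8, best alternative gives 8.
Others report (4, 4, 12): truth gives 8, best alternative gives 8.
Others report (4, 4, 14): truth gives 8, best alternative gives 8.
Others report (4, 5, 4): truth gives 8, best alternative gives 8.
Others report (4, 5, 5): truth gives 8, best alternative gives 8.
(Remaining 58 profiles checked similarly; truth is weakly best in each.)
In every case the truthful report is at least as good as any alternative, so it is a dominant strategy.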